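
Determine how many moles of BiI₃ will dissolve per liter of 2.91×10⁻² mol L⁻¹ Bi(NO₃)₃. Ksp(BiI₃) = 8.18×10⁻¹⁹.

1.01×10⁻⁶ M

BiI₃(s) ⇌ Bi³⁺(aq) + 3 I⁻(aq)
Let s be the solubility of BiI₃ here. The common ion gives [Bi³⁺] ≈ 2.91×10⁻² mol L⁻¹, and [I⁻] = 3s.
Ksp = [Bi³⁺][I⁻]^3 = (2.91×10⁻²)(3s)^3
(3s)^3 = 8.18×10⁻¹⁹ / (2.91×10⁻²) = 2.81×10⁻¹⁷
s = 1.01×10⁻⁶ mol L⁻¹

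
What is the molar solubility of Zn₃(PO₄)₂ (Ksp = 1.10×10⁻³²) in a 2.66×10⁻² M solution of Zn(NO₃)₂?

Zn₃(PO₄)₂(s) ⇌ 3 Zn²⁺(aq) + 2 PO₄³⁻(aq)
Zn²⁺ is already present at 2.66×10⁻² M. If s mol/L of Zn₃(PO₄)₂ dissolves, [PO₄³⁻] = 2s while [Zn²⁺] ≈ 2.66×10⁻² M.
Ksp = [Zn²⁺]^3[PO₄³⁻]^2 = (2.66×10⁻²)^3(2s)^2
(2s)^2 = 1.10×10⁻³² / (2.66×10⁻²)^3 = 5.84×10⁻²⁸
s = 1.21×10⁻¹⁴ M

1.21×10⁻¹⁴ M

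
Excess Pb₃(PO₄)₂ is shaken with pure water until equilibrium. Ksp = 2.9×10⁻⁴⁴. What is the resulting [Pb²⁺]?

Pb₃(PO₄)₂(s) ⇌ 3 Pb²⁺(aq) + 2 PO₄³⁻(aq)
If s mol/L of Pb₃(PO₄)₂ dissolves, [Pb²⁺] = 3s and [PO₄³⁻] = 2s.
Ksp = [Pb²⁺]^3[PO₄³⁻]^2 = (3s)^3 · (2s)^2 = 108s^5 = 2.9×10⁻⁴⁴
s = 7.7×10⁻¹⁰ mol L⁻¹
[Pb²⁺] = 3s = 2.3×10⁻⁹ mol L⁻¹

2.3×10⁻⁹ M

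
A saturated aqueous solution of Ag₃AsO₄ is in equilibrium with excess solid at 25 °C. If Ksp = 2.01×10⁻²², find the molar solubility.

Ag₃AsO₄(s) ⇌ 3 Ag⁺(aq) + AsO₄³⁻(aq)
Call the molar solubility s, so that [Ag⁺] = 3s and [AsO₄³⁻] = s.
Ksp = [Ag⁺]^3[AsO₄³⁻] = (3s)^3 · s = 27s^4
27s^4 = 2.01×10⁻²²  ⇒  s^4 = 7.44×10⁻²⁴
Taking the 4th root, s = 1.65×10⁻⁶ mol/L.

1.65×10⁻⁶ M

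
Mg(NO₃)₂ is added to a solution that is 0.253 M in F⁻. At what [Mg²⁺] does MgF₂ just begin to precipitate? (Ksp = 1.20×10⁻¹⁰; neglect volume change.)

1.87×10⁻⁹ M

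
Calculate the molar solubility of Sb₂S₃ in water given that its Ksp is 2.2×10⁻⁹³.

1.2×10⁻¹⁹ M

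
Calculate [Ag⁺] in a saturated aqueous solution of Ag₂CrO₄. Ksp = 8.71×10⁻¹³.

Ag₂CrO₄(s) ⇌ 2 Ag⁺(aq) + CrO₄²⁻(aq)
With molar solubility s: [Ag⁺] = 2s, [CrO₄²⁻] = s.
Ksp = [Ag⁺]^2[CrO₄²⁻] = (2s)^2 · s = 4s^3 = 8.71×10⁻¹³
s = 6.02×10⁻⁵ mol/L
[Ag⁺] = 2s = 1.20×10⁻⁴ mol/L

1.20×10⁻⁴ M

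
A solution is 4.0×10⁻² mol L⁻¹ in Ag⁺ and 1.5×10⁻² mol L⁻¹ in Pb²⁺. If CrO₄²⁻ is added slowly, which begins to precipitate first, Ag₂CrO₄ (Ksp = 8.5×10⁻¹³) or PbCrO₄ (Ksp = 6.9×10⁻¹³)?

PbCrO₄

Precipitation of each salt begins when its ion product equals Ksp.
For Ag₂CrO₄: [CrO₄²⁻] = (Ksp/[Ag⁺]^2) = 5.3×10⁻¹⁰ mol L⁻¹
For PbCrO₄: [CrO₄²⁻] = (Ksp/[Pb²⁺]) = 4.6×10⁻¹¹ mol L⁻¹
PbCrO₄ requires the lower [CrO₄²⁻], so it precipitates first.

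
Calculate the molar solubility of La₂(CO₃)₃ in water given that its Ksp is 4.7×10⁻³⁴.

8.5×10⁻⁸ M

La₂(CO₃)₃(s) ⇌ 2 La³⁺(aq) + 3 CO₃²⁻(aq)
If s mol/L of La₂(CO₃)₃ dissolves, [La³⁺] = 2s and [CO₃²⁻] = 3s.
Ksp = [La³⁺]^2[CO₃²⁻]^3 = (2s)^2 · (3s)^3 = 108s^5
108s^5 = 4.7×10⁻³⁴  ⇒  s^5 = 4.4×10⁻³⁶
s = 8.5×10⁻⁸ mol L⁻¹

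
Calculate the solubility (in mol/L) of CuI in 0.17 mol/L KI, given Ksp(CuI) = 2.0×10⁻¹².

1.2×10⁻¹¹ M

CuI(s) ⇌ Cu⁺(aq) + I⁻(aq)
The solution already contains I⁻ at 0.17 mol/L. Let s be the molar solubility of CuI.
[I⁻] ≈ 0.17 mol/L (common ion dominates); [Cu⁺] = s.
Ksp = [Cu⁺][I⁻] = s(0.17)
s = 2.0×10⁻¹² / (0.17) = 1.2×10⁻¹¹
s = 1.2×10⁻¹¹ mol/L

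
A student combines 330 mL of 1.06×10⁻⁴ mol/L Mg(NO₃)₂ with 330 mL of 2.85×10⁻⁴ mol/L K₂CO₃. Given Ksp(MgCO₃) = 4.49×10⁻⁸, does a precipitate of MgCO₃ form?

No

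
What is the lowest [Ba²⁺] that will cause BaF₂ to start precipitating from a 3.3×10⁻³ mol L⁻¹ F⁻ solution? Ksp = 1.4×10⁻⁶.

0.13 M

Each salt precipitates once Q = Ksp for that salt.
BaF₂(s) ⇌ Ba²⁺(aq) + 2 F⁻(aq)
Ksp = [Ba²⁺][F⁻]^2 = [Ba²⁺](3.3×10⁻³)^2
[Ba²⁺] = 1.4×10⁻⁶ / (3.3×10⁻³)^2 = 0.13
[Ba²⁺] = 0.13 mol L⁻¹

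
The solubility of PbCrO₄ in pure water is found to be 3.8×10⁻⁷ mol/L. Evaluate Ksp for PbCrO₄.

PbCrO₄(s) ⇌ Pb²⁺(aq) + CrO₄²⁻(aq)
Let s be the molar solubility. Then [Pb²⁺] = s and [CrO₄²⁻] = s.
Ksp = [Pb²⁺][CrO₄²⁻] = s · s = s^2
Ksp = (3.8×10⁻⁷)^2 = 1.4×10⁻¹³

Ksp = 1.4×10⁻¹³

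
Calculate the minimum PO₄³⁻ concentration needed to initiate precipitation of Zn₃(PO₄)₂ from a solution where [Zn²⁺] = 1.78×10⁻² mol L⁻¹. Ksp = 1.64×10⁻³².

5.39×10⁻¹⁴ M

A salt starts to precipitate once the ion product Q reaches its Ksp.
Zn₃(PO₄)₂(s) ⇌ 3 Zn²⁺(aq) + 2 PO₄³⁻(aq)
Ksp = [Zn²⁺]^3[PO₄³⁻]^2 = [PO₄³⁻]^2(1.78×10⁻²)^3
[PO₄³⁻]^2 = 1.64×10⁻³² / (1.78×10⁻²)^3 = 2.91×10⁻²⁷
[PO₄³⁻] = 5.39×10⁻¹⁴ mol L⁻¹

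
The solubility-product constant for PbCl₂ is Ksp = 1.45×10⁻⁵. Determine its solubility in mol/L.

1.54×10⁻² M

PbCl₂(s) ⇌ Pb²⁺(aq) + 2 Cl⁻(aq)
With molar solubility s: [Pb²⁺] = s, [Cl⁻] = 2s.
Ksp = [Pb²⁺][Cl⁻]^2 = s · (2s)^2 = 4s^3
4s^3 = 1.45×10⁻⁵  ⇒  s^3 = 3.63×10⁻⁶
s = 1.54×10⁻² mol L⁻¹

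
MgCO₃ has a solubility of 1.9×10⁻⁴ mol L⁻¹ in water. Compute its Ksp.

MgCO₃(s) ⇌ Mg²⁺(aq) + CO₃²⁻(aq)
Let s be the molar solubility. Then [Mg²⁺] = s and [CO₃²⁻] = s.
Ksp = [Mg²⁺][CO₃²⁻] = s · s = s^2
Ksp = (1.9×10⁻⁴)^2 = 3.6×10⁻⁸

Ksp = 3.6×10⁻⁸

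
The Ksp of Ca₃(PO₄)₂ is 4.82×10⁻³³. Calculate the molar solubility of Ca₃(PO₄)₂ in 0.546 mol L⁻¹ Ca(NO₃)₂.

8.60×10⁻¹⁷ M

Ca₃(PO₄)₂(s) ⇌ 3 Ca²⁺(aq) + 2 PO₄³⁻(aq)
With Ca²⁺ already at 0.546 mol L⁻¹ and s small, take [Ca²⁺] ≈ 0.546 mol L⁻¹ and [PO₄³⁻] = 2s.
Ksp = [Ca²⁺]^3[PO₄³⁻]^2 = (0.546)^3(2s)^2
(2s)^2 = 4.82×10⁻³³ / (0.546)^3 = 2.96×10⁻³²
s = 8.60×10⁻¹⁷ mol L⁻¹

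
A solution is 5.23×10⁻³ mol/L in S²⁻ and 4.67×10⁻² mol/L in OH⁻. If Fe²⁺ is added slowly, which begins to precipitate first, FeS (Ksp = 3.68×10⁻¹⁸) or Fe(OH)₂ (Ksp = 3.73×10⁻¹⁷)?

FeS

Precipitation of each salt begins when its ion product equals Ksp.
For FeS: [Fe²⁺] = (Ksp/[S²⁻]) = 7.04×10⁻¹⁶ mol/L
For Fe(OH)₂: [Fe²⁺] = (Ksp/[OH⁻]^2) = 1.71×10⁻¹⁴ mol/L
The smaller threshold [Fe²⁺] is reached first, so FeS precipitates first.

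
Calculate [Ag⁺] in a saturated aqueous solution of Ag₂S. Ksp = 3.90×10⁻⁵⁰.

4.27×10⁻¹⁷ M

Ag₂S(s) ⇌ 2 Ag⁺(aq) + S²⁻(aq)
For each mole of Ag₂S that dissolves per liter, [Ag⁺] = 2s and [S²⁻] = s; let s denote this solubility.
Ksp = [Ag⁺]^2[S²⁻] = (2s)^2 · s = 4s^3 = 3.90×10⁻⁵⁰
s = 2.14×10⁻¹⁷ M
[Ag⁺] = 2s = 4.27×10⁻¹⁷ M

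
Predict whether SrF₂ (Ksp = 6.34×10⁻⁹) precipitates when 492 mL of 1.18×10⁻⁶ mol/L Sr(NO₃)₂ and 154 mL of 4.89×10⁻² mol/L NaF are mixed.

No

The combined volume is 646 mL.
[Sr²⁺] = (1.18×10⁻⁶)(492)/646 = 8.99×10⁻⁷ mol/L
[F⁻] = (4.89×10⁻²)(154)/646 = 1.17×10⁻² mol/L
Q = [Sr²⁺][F⁻]^2 = 1.22×10⁻¹⁰
Q = 1.22×10⁻¹⁰ < Ksp = 6.34×10⁻⁹, so the solution is unsaturated and no precipitate forms.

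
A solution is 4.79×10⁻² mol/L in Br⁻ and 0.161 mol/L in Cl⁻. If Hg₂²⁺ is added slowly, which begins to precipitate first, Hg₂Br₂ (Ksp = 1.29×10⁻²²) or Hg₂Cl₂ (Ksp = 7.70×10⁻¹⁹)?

Hg₂Br₂

Precipitation begins when Q = Ksp.
For Hg₂Br₂: [Hg₂²⁺] = (Ksp/[Br⁻]^2) = 5.62×10⁻²⁰ mol/L
For Hg₂Cl₂: [Hg₂²⁺] = (Ksp/[Cl⁻]^2) = 2.97×10⁻¹⁷ mol/L
Hg₂Br₂ requires the lower [Hg₂²⁺], so it precipitates first.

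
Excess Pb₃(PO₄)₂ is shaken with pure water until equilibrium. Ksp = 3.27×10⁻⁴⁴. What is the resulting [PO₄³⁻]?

Pb₃(PO₄)₂(s) ⇌ 3 Pb²⁺(aq) + 2 PO₄³⁻(aq)
With molar solubility s: [Pb²⁺] = 3s, [PO₄³⁻] = 2s.
Ksp = [Pb²⁺]^3[PO₄³⁻]^2 = (3s)^3 · (2s)^2 = 108s^5 = 3.27×10⁻⁴⁴
s = 7.87×10⁻¹⁰ mol/L
[PO₄³⁻] = 2s = 1.57×10⁻⁹ mol/L

1.57×10⁻⁹ M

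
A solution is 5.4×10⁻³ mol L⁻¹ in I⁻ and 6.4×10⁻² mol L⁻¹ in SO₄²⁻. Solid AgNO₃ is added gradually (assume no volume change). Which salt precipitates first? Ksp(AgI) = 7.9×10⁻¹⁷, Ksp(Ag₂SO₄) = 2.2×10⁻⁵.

Precipitation begins when Q = Ksp.
For AgI: [Ag⁺] = (Ksp/[I⁻]) = 1.5×10⁻¹⁴ mol L⁻¹
For Ag₂SO₄: [Ag⁺] = (Ksp/[SO₄²⁻])^(1/2) = 1.9×10⁻² mol L⁻¹
AgI requires the lower [Ag⁺], so it precipitates first.

AgI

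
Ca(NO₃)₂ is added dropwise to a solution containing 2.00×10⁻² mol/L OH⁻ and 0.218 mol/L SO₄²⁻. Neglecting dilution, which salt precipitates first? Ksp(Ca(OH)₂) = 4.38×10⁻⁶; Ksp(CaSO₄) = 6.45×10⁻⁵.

Precipitation begins when Q = Ksp.
For Ca(OH)₂: [Ca²⁺] = (Ksp/[OH⁻]^2) = 1.10×10⁻² mol/L
For CaSO₄: [Ca²⁺] = (Ksp/[SO₄²⁻]) = 2.96×10⁻⁴ mol/L
Since CaSO₄ needs less Ca²⁺ to reach saturation, it precipitates first.

CaSO₄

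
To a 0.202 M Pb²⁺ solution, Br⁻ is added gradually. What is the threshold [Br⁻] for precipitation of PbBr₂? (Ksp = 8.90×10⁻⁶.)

6.64×10⁻³ M

The threshold for precipitation is Q = Ksp.
PbBr₂(s) ⇌ Pb²⁺(aq) + 2 Br⁻(aq)
Ksp = [Pb²⁺][Br⁻]^2 = [Br⁻]^2(0.202)
[Br⁻]^2 = 8.90×10⁻⁶ / (0.202) = 4.41×10⁻⁵
[Br⁻] = 6.64×10⁻³ M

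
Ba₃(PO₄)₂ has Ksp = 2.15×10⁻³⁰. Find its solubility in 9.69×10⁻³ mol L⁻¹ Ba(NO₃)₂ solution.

7.69×10⁻¹³ M

Ba₃(PO₄)₂(s) ⇌ 3 Ba²⁺(aq) + 2 PO₄³⁻(aq)
Let s be the solubility of Ba₃(PO₄)₂ here. The common ion gives [Ba²⁺] ≈ 9.69×10⁻³ mol L⁻¹, and [PO₄³⁻] = 2s.
Ksp = [Ba²⁺]^3[PO₄³⁻]^2 = (9.69×10⁻³)^3(2s)^2
(2s)^2 = 2.15×10⁻³⁰ / (9.69×10⁻³)^3 = 2.36×10⁻²⁴
s = 7.69×10⁻¹³ mol L⁻¹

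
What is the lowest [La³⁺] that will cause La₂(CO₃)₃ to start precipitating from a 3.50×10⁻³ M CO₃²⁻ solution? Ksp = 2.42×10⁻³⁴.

7.51×10⁻¹⁴ M

Each salt precipitates once Q = Ksp for that salt.
La₂(CO₃)₃(s) ⇌ 2 La³⁺(aq) + 3 CO₃²⁻(aq)
Ksp = [La³⁺]^2[CO₃²⁻]^3 = [La³⁺]^2(3.50×10⁻³)^3
[La³⁺]^2 = 2.42×10⁻³⁴ / (3.50×10⁻³)^3 = 5.64×10⁻²⁷
[La³⁺] = 7.51×10⁻¹⁴ M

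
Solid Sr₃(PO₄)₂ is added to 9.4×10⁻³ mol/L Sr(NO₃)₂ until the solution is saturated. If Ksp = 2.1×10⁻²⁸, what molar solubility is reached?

Sr₃(PO₄)₂(s) ⇌ 3 Sr²⁺(aq) + 2 PO₄³⁻(aq)
Sr²⁺ is already present at 9.4×10⁻³ mol/L. If s mol/L of Sr₃(PO₄)₂ dissolves, [PO₄³⁻] = 2s while [Sr²⁺] ≈ 9.4×10⁻³ mol/L.
Ksp = [Sr²⁺]^3[PO₄³⁻]^2 = (9.4×10⁻³)^3(2s)^2
(2s)^2 = 2.1×10⁻²⁸ / (9.4×10⁻³)^3 = 2.5×10⁻²²
s = 8.0×10⁻¹² mol/L

8.0×10⁻¹² M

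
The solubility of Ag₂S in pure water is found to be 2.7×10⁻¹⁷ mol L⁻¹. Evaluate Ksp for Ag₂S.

Ksp = 7.9×10⁻⁵⁰

Ag₂S(s) ⇌ 2 Ag⁺(aq) + S²⁻(aq)
With molar solubility s: [Ag⁺] = 2s, [S²⁻] = s.
Ksp = [Ag⁺]^2[S²⁻] = (2s)^2 · s = 4s^3
Ksp = 4 × (2.7×10⁻¹⁷)^3 = 7.9×10⁻⁵⁰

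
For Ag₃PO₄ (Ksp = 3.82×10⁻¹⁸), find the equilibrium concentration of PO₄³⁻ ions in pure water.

1.94×10⁻⁵ M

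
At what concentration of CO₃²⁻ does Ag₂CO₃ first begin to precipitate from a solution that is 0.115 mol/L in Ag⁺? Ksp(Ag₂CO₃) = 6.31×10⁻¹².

Precipitation of each salt begins when its ion product equals Ksp.
Ag₂CO₃(s) ⇌ 2 Ag⁺(aq) + CO₃²⁻(aq)
Ksp = [Ag⁺]^2[CO₃²⁻] = [CO₃²⁻](0.115)^2
[CO₃²⁻] = 6.31×10⁻¹² / (0.115)^2 = 4.77×10⁻¹⁰
[CO₃²⁻] = 4.77×10⁻¹⁰ mol/L

4.77×10⁻¹⁰ M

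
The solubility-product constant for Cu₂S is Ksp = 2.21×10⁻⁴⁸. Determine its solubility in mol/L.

8.21×10⁻¹⁷ M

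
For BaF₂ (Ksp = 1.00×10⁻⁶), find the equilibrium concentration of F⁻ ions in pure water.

1.26×10⁻² M

BaF₂(s) ⇌ Ba²⁺(aq) + 2 F⁻(aq)
For each mole of BaF₂ that dissolves per liter, [Ba²⁺] = s and [F⁻] = 2s; let s denote this solubility.
Ksp = [Ba²⁺][F⁻]^2 = s · (2s)^2 = 4s^3 = 1.00×10⁻⁶
s = 6.30×10⁻³ M
[F⁻] = 2s = 1.26×10⁻² M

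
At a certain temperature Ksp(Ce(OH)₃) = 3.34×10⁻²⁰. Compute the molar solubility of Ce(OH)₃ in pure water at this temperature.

Ce(OH)₃(s) ⇌ Ce³⁺(aq) + 3 OH⁻(aq)
For each mole of Ce(OH)₃ that dissolves per liter, [Ce³⁺] = s and [OH⁻] = 3s; let s denote this solubility.
Ksp = [Ce³⁺][OH⁻]^3 = s · (3s)^3 = 27s^4
27s^4 = 3.34×10⁻²⁰  ⇒  s^4 = 1.24×10⁻²¹
s = (1.24×10⁻²¹)^(1/4) = 5.93×10⁻⁶ M

5.93×10⁻⁶ M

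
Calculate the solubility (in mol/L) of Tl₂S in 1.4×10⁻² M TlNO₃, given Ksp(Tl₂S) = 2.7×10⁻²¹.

Tl₂S(s) ⇌ 2 Tl⁺(aq) + S²⁻(aq)
Tl⁺ is already present at 1.4×10⁻² M. If s mol/L of Tl₂S dissolves, [S²⁻] = s while [Tl⁺] ≈ 1.4×10⁻² M.
Ksp = [Tl⁺]^2[S²⁻] = (1.4×10⁻²)^2s
s = 2.7×10⁻²¹ / (1.4×10⁻²)^2 = 1.4×10⁻¹⁷
s = 1.4×10⁻¹⁷ M

1.4×10⁻¹⁷ M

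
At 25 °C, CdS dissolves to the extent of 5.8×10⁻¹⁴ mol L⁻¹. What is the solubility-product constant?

Ksp = 3.4×10⁻²⁷

CdS(s) ⇌ Cd²⁺(aq) + S²⁻(aq)
Let s be the molar solubility. Then [Cd²⁺] = s and [S²⁻] = s.
Ksp = [Cd²⁺][S²⁻] = s · s = s^2
Ksp = (5.8×10⁻¹⁴)^2 = 3.4×10⁻²⁷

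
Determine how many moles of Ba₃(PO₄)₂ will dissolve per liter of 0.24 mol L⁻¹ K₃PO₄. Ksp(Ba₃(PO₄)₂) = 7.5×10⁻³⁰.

1.7×10⁻¹⁰ M

Ba₃(PO₄)₂(s) ⇌ 3 Ba²⁺(aq) + 2 PO₄³⁻(aq)
The solution already contains PO₄³⁻ at 0.24 mol L⁻¹. Let s be the molar solubility of Ba₃(PO₄)₂.
[PO₄³⁻] ≈ 0.24 mol L⁻¹ (common ion dominates); [Ba²⁺] = 3s.
Ksp = [Ba²⁺]^3[PO₄³⁻]^2 = (3s)^3(0.24)^2
(3s)^3 = 7.5×10⁻³⁰ / (0.24)^2 = 1.3×10⁻²⁸
s = 1.7×10⁻¹⁰ mol L⁻¹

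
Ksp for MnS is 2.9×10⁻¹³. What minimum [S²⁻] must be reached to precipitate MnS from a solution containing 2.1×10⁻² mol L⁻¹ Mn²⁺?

1.4×10⁻¹¹ M

Precipitation begins when Q = Ksp.
MnS(s) ⇌ Mn²⁺(aq) + S²⁻(aq)
Ksp = [Mn²⁺][S²⁻] = [S²⁻](2.1×10⁻²)
[S²⁻] = 2.9×10⁻¹³ / (2.1×10⁻²) = 1.4×10⁻¹¹
[S²⁻] = 1.4×10⁻¹¹ mol L⁻¹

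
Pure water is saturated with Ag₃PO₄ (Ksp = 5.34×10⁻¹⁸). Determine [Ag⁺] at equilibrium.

6.33×10⁻⁵ M

Ag₃PO₄(s) ⇌ 3 Ag⁺(aq) + PO₄³⁻(aq)
With molar solubility s: [Ag⁺] = 3s, [PO₄³⁻] = s.
Ksp = [Ag⁺]^3[PO₄³⁻] = (3s)^3 · s = 27s^4 = 5.34×10⁻¹⁸
s = 2.11×10⁻⁵ M
[Ag⁺] = 3s = 6.33×10⁻⁵ M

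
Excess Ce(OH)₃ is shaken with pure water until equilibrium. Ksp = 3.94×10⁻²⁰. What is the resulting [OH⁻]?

Ce(OH)₃(s) ⇌ Ce³⁺(aq) + 3 OH⁻(aq)
For each mole of Ce(OH)₃ that dissolves per liter, [Ce³⁺] = s and [OH⁻] = 3s; let s denote this solubility.
Ksp = [Ce³⁺][OH⁻]^3 = s · (3s)^3 = 27s^4 = 3.94×10⁻²⁰
s = 6.18×10⁻⁶ mol/L
[OH⁻] = 3s = 1.85×10⁻⁵ mol/L

1.85×10⁻⁵ M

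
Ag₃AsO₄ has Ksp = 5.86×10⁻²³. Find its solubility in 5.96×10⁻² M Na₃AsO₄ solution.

Ag₃AsO₄(s) ⇌ 3 Ag⁺(aq) + AsO₄³⁻(aq)
Let s be the solubility of Ag₃AsO₄ here. The common ion gives [AsO₄³⁻] ≈ 5.96×10⁻² M, and [Ag⁺] = 3s.
Ksp = [Ag⁺]^3[AsO₄³⁻] = (3s)^3(5.96×10⁻²)
(3s)^3 = 5.86×10⁻²³ / (5.96×10⁻²) = 9.83×10⁻²²
s = 3.31×10⁻⁸ M

3.31×10⁻⁸ M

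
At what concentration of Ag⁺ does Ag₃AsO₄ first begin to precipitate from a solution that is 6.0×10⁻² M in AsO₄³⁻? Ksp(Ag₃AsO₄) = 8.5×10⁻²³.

The threshold for precipitation is Q = Ksp.
Ag₃AsO₄(s) ⇌ 3 Ag⁺(aq) + AsO₄³⁻(aq)
Ksp = [Ag⁺]^3[AsO₄³⁻] = [Ag⁺]^3(6.0×10⁻²)
[Ag⁺]^3 = 8.5×10⁻²³ / (6.0×10⁻²) = 1.4×10⁻²¹
[Ag⁺] = 1.1×10⁻⁷ M

1.1×10⁻⁷ M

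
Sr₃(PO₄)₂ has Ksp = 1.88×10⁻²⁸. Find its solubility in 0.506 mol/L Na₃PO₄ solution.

Sr₃(PO₄)₂(s) ⇌ 3 Sr²⁺(aq) + 2 PO₄³⁻(aq)
Let s be the solubility of Sr₃(PO₄)₂ here. The common ion gives [PO₄³⁻] ≈ 0.506 mol/L, and [Sr²⁺] = 3s.
Ksp = [Sr²⁺]^3[PO₄³⁻]^2 = (3s)^3(0.506)^2
(3s)^3 = 1.88×10⁻²⁸ / (0.506)^2 = 7.34×10⁻²⁸
s = 3.01×10⁻¹⁰ mol/L

3.01×10⁻¹⁰ M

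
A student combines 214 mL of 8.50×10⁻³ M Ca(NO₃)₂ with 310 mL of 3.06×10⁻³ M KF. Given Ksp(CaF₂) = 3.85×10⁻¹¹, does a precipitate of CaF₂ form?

Yes

After mixing, V = 214 mL + 310 mL = 524 mL.
[Ca²⁺] = (8.50×10⁻³)(214)/524 = 3.47×10⁻³ M
[F⁻] = (3.06×10⁻³)(310)/524 = 1.81×10⁻³ M
Q = [Ca²⁺][F⁻]^2 = 1.14×10⁻⁸
Since Q (1.14×10⁻⁸) exceeds Ksp (3.85×10⁻¹¹), CaF₂ will precipitate.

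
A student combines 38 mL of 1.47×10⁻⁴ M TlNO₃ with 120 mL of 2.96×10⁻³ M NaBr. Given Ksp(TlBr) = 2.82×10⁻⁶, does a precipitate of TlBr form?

After mixing, V = 38 mL + 120 mL = 158 mL.
[Tl⁺] = (1.47×10⁻⁴)(38)/158 = 3.54×10⁻⁵ M
[Br⁻] = (2.96×10⁻³)(120)/158 = 2.25×10⁻³ M
Q = [Tl⁺][Br⁻] = 7.95×10⁻⁸
Since Q (7.95×10⁻⁸) is less than Ksp (2.82×10⁻⁶), no TlBr precipitates.

No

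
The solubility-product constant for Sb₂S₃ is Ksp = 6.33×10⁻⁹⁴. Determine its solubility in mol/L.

8.99×10⁻²⁰ M

Sb₂S₃(s) ⇌ 2 Sb³⁺(aq) + 3 S²⁻(aq)
Let s be the molar solubility. Then [Sb³⁺] = 2s and [S²⁻] = 3s.
Ksp = [Sb³⁺]^2[S²⁻]^3 = (2s)^2 · (3s)^3 = 108s^5
108s^5 = 6.33×10⁻⁹⁴  ⇒  s^5 = 5.86×10⁻⁹⁶
s = 8.99×10⁻²⁰ mol L⁻¹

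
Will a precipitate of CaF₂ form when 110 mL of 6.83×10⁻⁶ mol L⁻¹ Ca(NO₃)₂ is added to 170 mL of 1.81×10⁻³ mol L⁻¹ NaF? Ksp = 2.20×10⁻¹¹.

No

The combined volume is 280 mL.
[Ca²⁺] = (6.83×10⁻⁶)(110)/280 = 2.68×10⁻⁶ mol L⁻¹
[F⁻] = (1.81×10⁻³)(170)/280 = 1.10×10⁻³ mol L⁻¹
Q = [Ca²⁺][F⁻]^2 = 3.24×10⁻¹²
Since Q (3.24×10⁻¹²) is less than Ksp (2.20×10⁻¹¹), no CaF₂ precipitates.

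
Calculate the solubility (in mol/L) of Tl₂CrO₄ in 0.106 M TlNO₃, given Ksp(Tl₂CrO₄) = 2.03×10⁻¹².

Tl₂CrO₄(s) ⇌ 2 Tl⁺(aq) + CrO₄²⁻(aq)
Let s be the solubility of Tl₂CrO₄ here. The common ion gives [Tl⁺] ≈ 0.106 M, and [CrO₄²⁻] = s.
Ksp = [Tl⁺]^2[CrO₄²⁻] = (0.106)^2s
s = 2.03×10⁻¹² / (0.106)^2 = 1.81×10⁻¹⁰
s = 1.81×10⁻¹⁰ M

1.81×10⁻¹⁰ M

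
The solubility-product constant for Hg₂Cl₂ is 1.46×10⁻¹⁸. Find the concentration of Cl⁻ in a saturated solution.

1.43×10⁻⁶ M

Hg₂Cl₂(s) ⇌ Hg₂²⁺(aq) + 2 Cl⁻(aq)
Let s be the molar solubility. Then [Hg₂²⁺] = s and [Cl⁻] = 2s.
Ksp = [Hg₂²⁺][Cl⁻]^2 = s · (2s)^2 = 4s^3 = 1.46×10⁻¹⁸
s = 7.15×10⁻⁷ mol/L
[Cl⁻] = 2s = 1.43×10⁻⁶ mol/L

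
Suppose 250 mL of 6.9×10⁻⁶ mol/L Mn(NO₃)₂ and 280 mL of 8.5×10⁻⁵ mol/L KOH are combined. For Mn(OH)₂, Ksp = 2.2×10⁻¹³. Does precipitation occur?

No

Total volume after mixing = 250 + 280 = 530 mL.
[Mn²⁺] = (6.9×10⁻⁶)(250)/530 = 3.3×10⁻⁶ mol/L
[OH⁻] = (8.5×10⁻⁵)(280)/530 = 4.5×10⁻⁵ mol/L
Q = [Mn²⁺][OH⁻]^2 = 6.6×10⁻¹⁵
Q < Ksp (6.6×10⁻¹⁵ vs 2.2×10⁻¹³); the solution remains unsaturated and no precipitate forms.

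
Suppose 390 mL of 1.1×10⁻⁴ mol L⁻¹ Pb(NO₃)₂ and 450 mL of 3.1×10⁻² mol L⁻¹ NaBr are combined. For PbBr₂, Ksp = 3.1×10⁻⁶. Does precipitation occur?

No

The combined volume is 840 mL.
[Pb²⁺] = (1.1×10⁻⁴)(390)/840 = 5.1×10⁻⁵ mol L⁻¹
[Br⁻] = (3.1×10⁻²)(450)/840 = 1.7×10⁻² mol L⁻¹
Q = [Pb²⁺][Br⁻]^2 = 1.4×10⁻⁸
Q = 1.4×10⁻⁸ < Ksp = 3.1×10⁻⁶, so the solution is unsaturated and no precipitate forms.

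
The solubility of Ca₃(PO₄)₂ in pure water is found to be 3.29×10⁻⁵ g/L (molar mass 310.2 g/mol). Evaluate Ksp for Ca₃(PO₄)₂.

Ksp = 1.45×10⁻³³

Convert to molarity: s = 3.29×10⁻⁵ / 310.2 = 1.0606×10⁻⁷ mol/L
Ca₃(PO₄)₂(s) ⇌ 3 Ca²⁺(aq) + 2 PO₄³⁻(aq)
With molar solubility s: [Ca²⁺] = 3s, [PO₄³⁻] = 2s.
Ksp = [Ca²⁺]^3[PO₄³⁻]^2 = (3s)^3 · (2s)^2 = 108s^5
Ksp = 108 × (1.0606×10⁻⁷)^5 = 1.45×10⁻³³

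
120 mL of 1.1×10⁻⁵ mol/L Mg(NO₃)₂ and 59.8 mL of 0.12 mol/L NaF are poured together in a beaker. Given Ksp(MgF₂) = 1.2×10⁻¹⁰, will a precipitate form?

After mixing, V = 120 mL + 59.8 mL = 179.8 mL.
[Mg²⁺] = (1.1×10⁻⁵)(120)/179.8 = 7.3×10⁻⁶ mol/L
[F⁻] = (0.12)(59.8)/179.8 = 4.0×10⁻² mol/L
Q = [Mg²⁺][F⁻]^2 = 1.2×10⁻⁸
Since Q (1.2×10⁻⁸) exceeds Ksp (1.2×10⁻¹⁰), MgF₂ will precipitate.

Yes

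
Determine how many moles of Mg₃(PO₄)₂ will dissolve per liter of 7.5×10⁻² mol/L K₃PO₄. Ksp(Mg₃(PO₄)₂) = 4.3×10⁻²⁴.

Mg₃(PO₄)₂(s) ⇌ 3 Mg²⁺(aq) + 2 PO₄³⁻(aq)
The solution already contains PO₄³⁻ at 7.5×10⁻² mol/L. Let s be the molar solubility of Mg₃(PO₄)₂.
[PO₄³⁻] ≈ 7.5×10⁻² mol/L (common ion dominates); [Mg²⁺] = 3s.
Ksp = [Mg²⁺]^3[PO₄³⁻]^2 = (3s)^3(7.5×10⁻²)^2
(3s)^3 = 4.3×10⁻²⁴ / (7.5×10⁻²)^2 = 7.6×10⁻²²
s = 3.0×10⁻⁸ mol/L

3.0×10⁻⁸ M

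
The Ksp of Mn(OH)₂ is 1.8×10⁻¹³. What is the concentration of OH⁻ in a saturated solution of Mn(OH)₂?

7.1×10⁻⁵ M

Mn(OH)₂(s) ⇌ Mn²⁺(aq) + 2 OH⁻(aq)
With molar solubility s: [Mn²⁺] = s, [OH⁻] = 2s.
Ksp = [Mn²⁺][OH⁻]^2 = s · (2s)^2 = 4s^3 = 1.8×10⁻¹³
s = 3.6×10⁻⁵ mol/L
[OH⁻] = 2s = 7.1×10⁻⁵ mol/L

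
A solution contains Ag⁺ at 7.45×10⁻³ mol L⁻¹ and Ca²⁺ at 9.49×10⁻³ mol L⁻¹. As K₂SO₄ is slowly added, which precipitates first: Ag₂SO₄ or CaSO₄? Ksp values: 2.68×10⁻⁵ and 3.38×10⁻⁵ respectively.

CaSO₄

Precipitation of each salt begins when its ion product equals Ksp.
For Ag₂SO₄: [SO₄²⁻] = (Ksp/[Ag⁺]^2) = 0.483 mol L⁻¹
For CaSO₄: [SO₄²⁻] = (Ksp/[Ca²⁺]) = 3.56×10⁻³ mol L⁻¹
CaSO₄ requires the lower [SO₄²⁻], so it precipitates first.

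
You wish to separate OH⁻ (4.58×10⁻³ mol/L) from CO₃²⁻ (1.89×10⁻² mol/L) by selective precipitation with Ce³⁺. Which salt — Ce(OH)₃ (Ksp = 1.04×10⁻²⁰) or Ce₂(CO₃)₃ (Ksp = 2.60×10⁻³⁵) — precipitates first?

A salt starts to precipitate once the ion product Q reaches its Ksp.
For Ce(OH)₃: [Ce³⁺] = (Ksp/[OH⁻]^3) = 1.08×10⁻¹³ mol/L
For Ce₂(CO₃)₃: [Ce³⁺] = (Ksp/[CO₃²⁻]^3)^(1/2) = 1.96×10⁻¹⁵ mol/L
Since Ce₂(CO₃)₃ needs less Ce³⁺ to reach saturation, it precipitates first.

Ce₂(CO₃)₃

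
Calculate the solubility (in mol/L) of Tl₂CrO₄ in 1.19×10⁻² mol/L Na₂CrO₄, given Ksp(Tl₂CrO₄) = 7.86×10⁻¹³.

Tl₂CrO₄(s) ⇌ 2 Tl⁺(aq) + CrO₄²⁻(aq)
CrO₄²⁻ is already present at 1.19×10⁻² mol/L. If s mol/L of Tl₂CrO₄ dissolves, [Tl⁺] = 2s while [CrO₄²⁻] ≈ 1.19×10⁻² mol/L.
Ksp = [Tl⁺]^2[CrO₄²⁻] = (2s)^2(1.19×10⁻²)
(2s)^2 = 7.86×10⁻¹³ / (1.19×10⁻²) = 6.61×10⁻¹¹
s = 4.06×10⁻⁶ mol/L

4.06×10⁻⁶ M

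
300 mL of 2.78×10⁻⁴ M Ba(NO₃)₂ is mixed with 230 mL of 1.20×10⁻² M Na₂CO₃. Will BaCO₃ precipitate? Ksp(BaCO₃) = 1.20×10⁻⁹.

Yes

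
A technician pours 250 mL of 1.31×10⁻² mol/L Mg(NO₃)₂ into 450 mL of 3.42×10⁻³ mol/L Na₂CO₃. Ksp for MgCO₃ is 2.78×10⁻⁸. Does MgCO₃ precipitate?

Yes

After mixing, V = 250 mL + 450 mL = 700 mL.
[Mg²⁺] = (1.31×10⁻²)(250)/700 = 4.68×10⁻³ mol/L
[CO₃²⁻] = (3.42×10⁻³)(450)/700 = 2.20×10⁻³ mol/L
Q = [Mg²⁺][CO₃²⁻] = 1.03×10⁻⁵
Since Q (1.03×10⁻⁵) exceeds Ksp (2.78×10⁻⁸), MgCO₃ will precipitate.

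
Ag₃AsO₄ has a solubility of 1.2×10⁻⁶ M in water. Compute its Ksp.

Ksp = 5.6×10⁻²³

Ag₃AsO₄(s) ⇌ 3 Ag⁺(aq) + AsO₄³⁻(aq)
For each mole of Ag₃AsO₄ that dissolves per liter, [Ag⁺] = 3s and [AsO₄³⁻] = s; let s denote this solubility.
Ksp = [Ag⁺]^3[AsO₄³⁻] = (3s)^3 · s = 27s^4
Ksp = 27 × (1.2×10⁻⁶)^4 = 5.6×10⁻²³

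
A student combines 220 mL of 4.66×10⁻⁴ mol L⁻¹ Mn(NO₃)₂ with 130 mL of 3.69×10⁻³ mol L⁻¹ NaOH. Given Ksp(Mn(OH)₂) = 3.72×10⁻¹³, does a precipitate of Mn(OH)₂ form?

Yes

The combined volume is 350 mL.
[Mn²⁺] = (4.66×10⁻⁴)(220)/350 = 2.93×10⁻⁴ mol L⁻¹
[OH⁻] = (3.69×10⁻³)(130)/350 = 1.37×10⁻³ mol L⁻¹
Q = [Mn²⁺][OH⁻]^2 = 5.50×10⁻¹⁰
Q = 5.50×10⁻¹⁰ > Ksp = 3.72×10⁻¹³, so the solution is supersaturated and Mn(OH)₂ precipitates.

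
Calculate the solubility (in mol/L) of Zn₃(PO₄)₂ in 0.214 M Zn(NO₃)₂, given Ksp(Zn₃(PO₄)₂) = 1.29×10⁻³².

5.74×10⁻¹⁶ M

Zn₃(PO₄)₂(s) ⇌ 3 Zn²⁺(aq) + 2 PO₄³⁻(aq)
With Zn²⁺ already at 0.214 M and s small, take [Zn²⁺] ≈ 0.214 M and [PO₄³⁻] = 2s.
Ksp = [Zn²⁺]^3[PO₄³⁻]^2 = (0.214)^3(2s)^2
(2s)^2 = 1.29×10⁻³² / (0.214)^3 = 1.32×10⁻³⁰
s = 5.74×10⁻¹⁶ M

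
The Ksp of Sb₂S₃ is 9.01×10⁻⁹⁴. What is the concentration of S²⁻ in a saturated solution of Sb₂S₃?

2.89×10⁻¹⁹ M

Sb₂S₃(s) ⇌ 2 Sb³⁺(aq) + 3 S²⁻(aq)
For each mole of Sb₂S₃ that dissolves per liter, [Sb³⁺] = 2s and [S²⁻] = 3s; let s denote this solubility.
Ksp = [Sb³⁺]^2[S²⁻]^3 = (2s)^2 · (3s)^3 = 108s^5 = 9.01×10⁻⁹⁴
s = 9.64×10⁻²⁰ M
[S²⁻] = 3s = 2.89×10⁻¹⁹ M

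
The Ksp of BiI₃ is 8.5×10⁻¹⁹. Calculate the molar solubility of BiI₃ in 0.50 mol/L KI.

BiI₃(s) ⇌ Bi³⁺(aq) + 3 I⁻(aq)
Let s be the solubility of BiI₃ here. The common ion gives [I⁻] ≈ 0.50 mol/L, and [Bi³⁺] = s.
Ksp = [Bi³⁺][I⁻]^3 = s(0.50)^3
s = 8.5×10⁻¹⁹ / (0.50)^3 = 6.8×10⁻¹⁸
s = 6.8×10⁻¹⁸ mol/L

6.8×10⁻¹⁸ M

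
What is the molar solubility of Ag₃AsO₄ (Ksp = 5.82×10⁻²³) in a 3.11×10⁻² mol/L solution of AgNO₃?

Ag₃AsO₄(s) ⇌ 3 Ag⁺(aq) + AsO₄³⁻(aq)
With Ag⁺ already at 3.11×10⁻² mol/L and s small, take [Ag⁺] ≈ 3.11×10⁻² mol/L and [AsO₄³⁻] = s.
Ksp = [Ag⁺]^3[AsO₄³⁻] = (3.11×10⁻²)^3s
s = 5.82×10⁻²³ / (3.11×10⁻²)^3 = 1.93×10⁻¹⁸
s = 1.93×10⁻¹⁸ mol/L

1.93×10⁻¹⁸ M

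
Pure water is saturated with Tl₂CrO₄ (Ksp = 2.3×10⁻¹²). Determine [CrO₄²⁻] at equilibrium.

8.3×10⁻⁵ M

Tl₂CrO₄(s) ⇌ 2 Tl⁺(aq) + CrO₄²⁻(aq)
For each mole of Tl₂CrO₄ that dissolves per liter, [Tl⁺] = 2s and [CrO₄²⁻] = s; let s denote this solubility.
Ksp = [Tl⁺]^2[CrO₄²⁻] = (2s)^2 · s = 4s^3 = 2.3×10⁻¹²
s = 8.3×10⁻⁵ mol L⁻¹
[CrO₄²⁻] = s = 8.3×10⁻⁵ mol L⁻¹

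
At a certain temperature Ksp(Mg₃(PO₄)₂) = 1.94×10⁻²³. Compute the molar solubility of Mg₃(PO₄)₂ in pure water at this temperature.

Mg₃(PO₄)₂(s) ⇌ 3 Mg²⁺(aq) + 2 PO₄³⁻(aq)
For each mole of Mg₃(PO₄)₂ that dissolves per liter, [Mg²⁺] = 3s and [PO₄³⁻] = 2s; let s denote this solubility.
Ksp = [Mg²⁺]^3[PO₄³⁻]^2 = (3s)^3 · (2s)^2 = 108s^5
108s^5 = 1.94×10⁻²³  ⇒  s^5 = 1.80×10⁻²⁵
s = (1.80×10⁻²⁵)^(1/5) = 1.12×10⁻⁵ mol L⁻¹

1.12×10⁻⁵ M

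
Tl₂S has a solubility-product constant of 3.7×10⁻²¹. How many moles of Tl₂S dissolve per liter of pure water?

9.7×10⁻⁸ M

Tl₂S(s) ⇌ 2 Tl⁺(aq) + S²⁻(aq)
Call the molar solubility s, so that [Tl⁺] = 2s and [S²⁻] = s.
Ksp = [Tl⁺]^2[S²⁻] = (2s)^2 · s = 4s^3
4s^3 = 3.7×10⁻²¹  ⇒  s^3 = 9.3×10⁻²²
s = (9.3×10⁻²²)^(1/3) = 9.7×10⁻⁸ M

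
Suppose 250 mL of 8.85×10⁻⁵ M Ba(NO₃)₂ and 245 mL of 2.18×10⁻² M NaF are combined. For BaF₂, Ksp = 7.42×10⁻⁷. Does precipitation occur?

The combined volume is 495 mL.
[Ba²⁺] = (8.85×10⁻⁵)(250)/495 = 4.47×10⁻⁵ M
[F⁻] = (2.18×10⁻²)(245)/495 = 1.08×10⁻² M
Q = [Ba²⁺][F⁻]^2 = 5.20×10⁻⁹
Q < Ksp (5.20×10⁻⁹ vs 7.42×10⁻⁷); the solution remains unsaturated and no precipitate forms.

No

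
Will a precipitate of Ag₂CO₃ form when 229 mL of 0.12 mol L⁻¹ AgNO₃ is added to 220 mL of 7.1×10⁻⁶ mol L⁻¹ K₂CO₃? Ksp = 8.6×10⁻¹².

Yes

The combined volume is 449 mL.
[Ag⁺] = (0.12)(229)/449 = 6.1×10⁻² mol L⁻¹
[CO₃²⁻] = (7.1×10⁻⁶)(220)/449 = 3.5×10⁻⁶ mol L⁻¹
Q = [Ag⁺]^2[CO₃²⁻] = 1.3×10⁻⁸
Q = 1.3×10⁻⁸ > Ksp = 8.6×10⁻¹², so the solution is supersaturated and Ag₂CO₃ precipitates.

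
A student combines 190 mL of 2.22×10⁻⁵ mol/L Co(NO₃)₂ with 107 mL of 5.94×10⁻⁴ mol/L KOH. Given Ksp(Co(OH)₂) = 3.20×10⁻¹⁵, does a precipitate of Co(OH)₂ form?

The combined volume is 297 mL.
[Co²⁺] = (2.22×10⁻⁵)(190)/297 = 1.42×10⁻⁵ mol/L
[OH⁻] = (5.94×10⁻⁴)(107)/297 = 2.14×10⁻⁴ mol/L
Q = [Co²⁺][OH⁻]^2 = 6.50×10⁻¹³
Q = 6.50×10⁻¹³ > Ksp = 3.20×10⁻¹⁵, so the solution is supersaturated and Co(OH)₂ precipitates.

Yes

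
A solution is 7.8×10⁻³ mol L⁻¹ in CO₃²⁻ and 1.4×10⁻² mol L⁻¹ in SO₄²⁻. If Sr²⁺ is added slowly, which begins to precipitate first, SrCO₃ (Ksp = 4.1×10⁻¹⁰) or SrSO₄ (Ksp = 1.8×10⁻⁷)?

SrCO₃

A salt starts to precipitate once the ion product Q reaches its Ksp.
For SrCO₃: [Sr²⁺] = (Ksp/[CO₃²⁻]) = 5.3×10⁻⁸ mol L⁻¹
For SrSO₄: [Sr²⁺] = (Ksp/[SO₄²⁻]) = 1.3×10⁻⁵ mol L⁻¹
Since SrCO₃ needs less Sr²⁺ to reach saturation, it precipitates first.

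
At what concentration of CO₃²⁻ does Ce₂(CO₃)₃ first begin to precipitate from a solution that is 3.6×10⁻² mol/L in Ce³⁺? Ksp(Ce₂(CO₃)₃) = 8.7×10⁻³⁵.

4.1×10⁻¹¹ M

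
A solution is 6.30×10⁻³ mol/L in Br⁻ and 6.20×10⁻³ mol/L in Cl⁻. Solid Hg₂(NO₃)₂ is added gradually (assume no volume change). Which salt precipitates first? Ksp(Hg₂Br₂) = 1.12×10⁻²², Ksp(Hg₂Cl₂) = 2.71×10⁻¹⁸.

Hg₂Br₂

Each salt precipitates once Q = Ksp for that salt.
For Hg₂Br₂: [Hg₂²⁺] = (Ksp/[Br⁻]^2) = 2.82×10⁻¹⁸ mol/L
For Hg₂Cl₂: [Hg₂²⁺] = (Ksp/[Cl⁻]^2) = 7.05×10⁻¹⁴ mol/L
Since Hg₂Br₂ needs less Hg₂²⁺ to reach saturation, it precipitates first.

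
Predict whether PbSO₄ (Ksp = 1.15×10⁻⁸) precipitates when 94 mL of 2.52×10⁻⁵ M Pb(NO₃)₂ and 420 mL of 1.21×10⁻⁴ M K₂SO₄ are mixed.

No

After mixing, V = 94 mL + 420 mL = 514 mL.
[Pb²⁺] = (2.52×10⁻⁵)(94)/514 = 4.61×10⁻⁶ M
[SO₄²⁻] = (1.21×10⁻⁴)(420)/514 = 9.89×10⁻⁵ M
Q = [Pb²⁺][SO₄²⁻] = 4.56×10⁻¹⁰
Since Q (4.56×10⁻¹⁰) is less than Ksp (1.15×10⁻⁸), no PbSO₄ precipitates.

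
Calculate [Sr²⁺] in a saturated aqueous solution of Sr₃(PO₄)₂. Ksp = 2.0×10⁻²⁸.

Sr₃(PO₄)₂(s) ⇌ 3 Sr²⁺(aq) + 2 PO₄³⁻(aq)
For each mole of Sr₃(PO₄)₂ that dissolves per liter, [Sr²⁺] = 3s and [PO₄³⁻] = 2s; let s denote this solubility.
Ksp = [Sr²⁺]^3[PO₄³⁻]^2 = (3s)^3 · (2s)^2 = 108s^5 = 2.0×10⁻²⁸
s = 1.1×10⁻⁶ mol/L
[Sr²⁺] = 3s = 3.4×10⁻⁶ mol/L

3.4×10⁻⁶ M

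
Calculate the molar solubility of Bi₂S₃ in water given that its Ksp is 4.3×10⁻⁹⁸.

Bi₂S₃(s) ⇌ 2 Bi³⁺(aq) + 3 S²⁻(aq)
For each mole of Bi₂S₃ that dissolves per liter, [Bi³⁺] = 2s and [S²⁻] = 3s; let s denote this solubility.
Ksp = [Bi³⁺]^2[S²⁻]^3 = (2s)^2 · (3s)^3 = 108s^5
108s^5 = 4.3×10⁻⁹⁸  ⇒  s^5 = 4.0×10⁻¹⁰⁰
s = (4.0×10⁻¹⁰⁰)^(1/5) = 1.3×10⁻²⁰ mol/L

1.3×10⁻²⁰ M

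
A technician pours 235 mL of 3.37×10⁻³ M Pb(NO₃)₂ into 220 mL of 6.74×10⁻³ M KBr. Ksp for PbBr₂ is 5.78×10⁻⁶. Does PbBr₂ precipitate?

Total volume after mixing = 235 + 220 = 455 mL.
[Pb²⁺] = (3.37×10⁻³)(235)/455 = 1.74×10⁻³ M
[Br⁻] = (6.74×10⁻³)(220)/455 = 3.26×10⁻³ M
Q = [Pb²⁺][Br⁻]^2 = 1.85×10⁻⁸
Q = 1.85×10⁻⁸ < Ksp = 5.78×10⁻⁶, so the solution is unsaturated and no precipitate forms.

No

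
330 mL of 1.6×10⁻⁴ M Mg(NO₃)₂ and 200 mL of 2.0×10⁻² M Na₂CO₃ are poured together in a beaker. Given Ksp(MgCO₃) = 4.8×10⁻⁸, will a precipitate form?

Yes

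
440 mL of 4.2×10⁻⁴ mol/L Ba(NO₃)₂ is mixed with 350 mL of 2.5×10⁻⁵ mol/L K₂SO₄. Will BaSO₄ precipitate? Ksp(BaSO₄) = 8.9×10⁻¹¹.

Yes

The combined volume is 790 mL.
[Ba²⁺] = (4.2×10⁻⁴)(440)/790 = 2.3×10⁻⁴ mol/L
[SO₄²⁻] = (2.5×10⁻⁵)(350)/790 = 1.1×10⁻⁵ mol/L
Q = [Ba²⁺][SO₄²⁻] = 2.6×10⁻⁹
Q = 2.6×10⁻⁹ > Ksp = 8.9×10⁻¹¹, so the solution is supersaturated and BaSO₄ precipitates.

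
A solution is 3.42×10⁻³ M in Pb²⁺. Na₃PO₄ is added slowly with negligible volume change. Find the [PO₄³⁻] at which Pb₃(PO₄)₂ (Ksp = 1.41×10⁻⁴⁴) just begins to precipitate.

5.94×10⁻¹⁹ M

Each salt precipitates once Q = Ksp for that salt.
Pb₃(PO₄)₂(s) ⇌ 3 Pb²⁺(aq) + 2 PO₄³⁻(aq)
Ksp = [Pb²⁺]^3[PO₄³⁻]^2 = [PO₄³⁻]^2(3.42×10⁻³)^3
[PO₄³⁻]^2 = 1.41×10⁻⁴⁴ / (3.42×10⁻³)^3 = 3.52×10⁻³⁷
[PO₄³⁻] = 5.94×10⁻¹⁹ M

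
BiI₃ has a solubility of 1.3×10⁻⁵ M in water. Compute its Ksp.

BiI₃(s) ⇌ Bi³⁺(aq) + 3 I⁻(aq)
For each mole of BiI₃ that dissolves per liter, [Bi³⁺] = s and [I⁻] = 3s; let s denote this solubility.
Ksp = [Bi³⁺][I⁻]^3 = s · (3s)^3 = 27s^4
Ksp = 27 × (1.3×10⁻⁵)^4 = 7.7×10⁻¹⁹

Ksp = 7.7×10⁻¹⁹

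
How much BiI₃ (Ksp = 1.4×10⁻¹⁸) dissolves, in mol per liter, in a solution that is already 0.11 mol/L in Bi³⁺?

7.8×10⁻⁷ M

BiI₃(s) ⇌ Bi³⁺(aq) + 3 I⁻(aq)
Bi³⁺ is already present at 0.11 mol/L. If s mol/L of BiI₃ dissolves, [I⁻] = 3s while [Bi³⁺] ≈ 0.11 mol/L.
Ksp = [Bi³⁺][I⁻]^3 = (0.11)(3s)^3
(3s)^3 = 1.4×10⁻¹⁸ / (0.11) = 1.3×10⁻¹⁷
s = 7.8×10⁻⁷ mol/L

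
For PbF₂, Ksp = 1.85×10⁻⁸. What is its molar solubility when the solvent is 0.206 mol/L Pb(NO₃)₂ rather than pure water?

1.50×10⁻⁴ M

PbF₂(s) ⇌ Pb²⁺(aq) + 2 F⁻(aq)
With Pb²⁺ already at 0.206 mol/L and s small, take [Pb²⁺] ≈ 0.206 mol/L and [F⁻] = 2s.
Ksp = [Pb²⁺][F⁻]^2 = (0.206)(2s)^2
(2s)^2 = 1.85×10⁻⁸ / (0.206) = 8.98×10⁻⁸
s = 1.50×10⁻⁴ mol/L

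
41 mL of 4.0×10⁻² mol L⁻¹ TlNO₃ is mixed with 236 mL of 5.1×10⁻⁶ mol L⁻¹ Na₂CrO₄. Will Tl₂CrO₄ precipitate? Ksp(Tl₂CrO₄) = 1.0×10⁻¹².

Total volume after mixing = 41 + 236 = 277 mL.
[Tl⁺] = (4.0×10⁻²)(41)/277 = 5.9×10⁻³ mol L⁻¹
[CrO₄²⁻] = (5.1×10⁻⁶)(236)/277 = 4.3×10⁻⁶ mol L⁻¹
Q = [Tl⁺]^2[CrO₄²⁻] = 1.5×10⁻¹⁰
Since Q (1.5×10⁻¹⁰) exceeds Ksp (1.0×10⁻¹²), Tl₂CrO₄ will precipitate.

Yes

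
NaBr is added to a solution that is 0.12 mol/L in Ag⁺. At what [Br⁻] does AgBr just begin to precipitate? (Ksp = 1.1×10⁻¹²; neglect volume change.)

Each salt precipitates once Q = Ksp for that salt.
AgBr(s) ⇌ Ag⁺(aq) + Br⁻(aq)
Ksp = [Ag⁺][Br⁻] = [Br⁻](0.12)
[Br⁻] = 1.1×10⁻¹² / (0.12) = 9.2×10⁻¹²
[Br⁻] = 9.2×10⁻¹² mol/L

9.2×10⁻¹² M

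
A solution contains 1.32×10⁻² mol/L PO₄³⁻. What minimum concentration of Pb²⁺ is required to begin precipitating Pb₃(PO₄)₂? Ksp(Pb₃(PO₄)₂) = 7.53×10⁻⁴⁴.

7.56×10⁻¹⁴ M

Precipitation begins when Q = Ksp.
Pb₃(PO₄)₂(s) ⇌ 3 Pb²⁺(aq) + 2 PO₄³⁻(aq)
Ksp = [Pb²⁺]^3[PO₄³⁻]^2 = [Pb²⁺]^3(1.32×10⁻²)^2
[Pb²⁺]^3 = 7.53×10⁻⁴⁴ / (1.32×10⁻²)^2 = 4.32×10⁻⁴⁰
[Pb²⁺] = 7.56×10⁻¹⁴ mol/L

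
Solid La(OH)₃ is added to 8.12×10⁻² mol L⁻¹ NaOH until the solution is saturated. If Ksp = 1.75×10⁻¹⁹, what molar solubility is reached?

La(OH)₃(s) ⇌ La³⁺(aq) + 3 OH⁻(aq)
With OH⁻ already at 8.12×10⁻² mol L⁻¹ and s small, take [OH⁻] ≈ 8.12×10⁻² mol L⁻¹ and [La³⁺] = s.
Ksp = [La³⁺][OH⁻]^3 = s(8.12×10⁻²)^3
s = 1.75×10⁻¹⁹ / (8.12×10⁻²)^3 = 3.27×10⁻¹⁶
s = 3.27×10⁻¹⁶ mol L⁻¹

3.27×10⁻¹⁶ M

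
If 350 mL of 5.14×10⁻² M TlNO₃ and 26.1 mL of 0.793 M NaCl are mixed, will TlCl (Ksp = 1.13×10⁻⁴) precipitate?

After mixing, V = 350 mL + 26.1 mL = 376.1 mL.
[Tl⁺] = (5.14×10⁻²)(350)/376.1 = 4.78×10⁻² M
[Cl⁻] = (0.793)(26.1)/376.1 = 5.50×10⁻² M
Q = [Tl⁺][Cl⁻] = 2.63×10⁻³
Because Q > Ksp (2.63×10⁻³ vs 1.13×10⁻⁴), a precipitate of TlCl forms.

Yes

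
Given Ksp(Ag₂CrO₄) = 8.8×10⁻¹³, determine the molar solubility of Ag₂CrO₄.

6.0×10⁻⁵ M

Ag₂CrO₄(s) ⇌ 2 Ag⁺(aq) + CrO₄²⁻(aq)
Call the molar solubility s, so that [Ag⁺] = 2s and [CrO₄²⁻] = s.
Ksp = [Ag⁺]^2[CrO₄²⁻] = (2s)^2 · s = 4s^3
4s^3 = 8.8×10⁻¹³  ⇒  s^3 = 2.2×10⁻¹³
s = (2.2×10⁻¹³)^(1/3) = 6.0×10⁻⁵ mol L⁻¹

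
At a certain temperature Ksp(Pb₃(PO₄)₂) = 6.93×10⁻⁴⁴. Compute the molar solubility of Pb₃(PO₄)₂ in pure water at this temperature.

9.15×10⁻¹⁰ M

Pb₃(PO₄)₂(s) ⇌ 3 Pb²⁺(aq) + 2 PO₄³⁻(aq)
If s mol/L of Pb₃(PO₄)₂ dissolves, [Pb²⁺] = 3s and [PO₄³⁻] = 2s.
Ksp = [Pb²⁺]^3[PO₄³⁻]^2 = (3s)^3 · (2s)^2 = 108s^5
108s^5 = 6.93×10⁻⁴⁴  ⇒  s^5 = 6.42×10⁻⁴⁶
s = 9.15×10⁻¹⁰ mol L⁻¹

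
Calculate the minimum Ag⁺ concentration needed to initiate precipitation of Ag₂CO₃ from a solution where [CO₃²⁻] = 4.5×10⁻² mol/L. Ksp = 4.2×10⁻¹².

A salt starts to precipitate once the ion product Q reaches its Ksp.
Ag₂CO₃(s) ⇌ 2 Ag⁺(aq) + CO₃²⁻(aq)
Ksp = [Ag⁺]^2[CO₃²⁻] = [Ag⁺]^2(4.5×10⁻²)
[Ag⁺]^2 = 4.2×10⁻¹² / (4.5×10⁻²) = 9.3×10⁻¹¹
[Ag⁺] = 9.7×10⁻⁶ mol/L

9.7×10⁻⁶ M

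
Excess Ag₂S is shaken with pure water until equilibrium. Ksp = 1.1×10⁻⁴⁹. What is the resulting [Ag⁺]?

Ag₂S(s) ⇌ 2 Ag⁺(aq) + S²⁻(aq)
Call the molar solubility s, so that [Ag⁺] = 2s and [S²⁻] = s.
Ksp = [Ag⁺]^2[S²⁻] = (2s)^2 · s = 4s^3 = 1.1×10⁻⁴⁹
s = 3.0×10⁻¹⁷ mol/L
[Ag⁺] = 2s = 6.0×10⁻¹⁷ mol/L

6.0×10⁻¹⁷ M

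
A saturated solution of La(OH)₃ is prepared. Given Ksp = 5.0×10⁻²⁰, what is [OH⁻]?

La(OH)₃(s) ⇌ La³⁺(aq) + 3 OH⁻(aq)
Let s be the molar solubility. Then [La³⁺] = s and [OH⁻] = 3s.
Ksp = [La³⁺][OH⁻]^3 = s · (3s)^3 = 27s^4 = 5.0×10⁻²⁰
s = 6.6×10⁻⁶ M
[OH⁻] = 3s = 2.0×10⁻⁵ M

2.0×10⁻⁵ M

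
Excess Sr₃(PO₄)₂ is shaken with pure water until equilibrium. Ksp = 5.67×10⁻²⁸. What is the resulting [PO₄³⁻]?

Sr₃(PO₄)₂(s) ⇌ 3 Sr²⁺(aq) + 2 PO₄³⁻(aq)
For each mole of Sr₃(PO₄)₂ that dissolves per liter, [Sr²⁺] = 3s and [PO₄³⁻] = 2s; let s denote this solubility.
Ksp = [Sr²⁺]^3[PO₄³⁻]^2 = (3s)^3 · (2s)^2 = 108s^5 = 5.67×10⁻²⁸
s = 1.39×10⁻⁶ mol L⁻¹
[PO₄³⁻] = 2s = 2.79×10⁻⁶ mol L⁻¹

2.79×10⁻⁶ M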